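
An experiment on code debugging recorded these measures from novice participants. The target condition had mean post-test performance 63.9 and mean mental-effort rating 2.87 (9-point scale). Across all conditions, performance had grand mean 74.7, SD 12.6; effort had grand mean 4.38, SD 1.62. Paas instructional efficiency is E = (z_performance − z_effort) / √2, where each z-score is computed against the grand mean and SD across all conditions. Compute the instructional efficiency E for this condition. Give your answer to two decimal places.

0.05

z_performance = (63.9 − 74.7) / 12.6 = -10.8000 / 12.6 = -0.8571.
z_effort = (2.87 − 4.38) / 1.62 = -1.5100 / 1.62 = -0.9321.
z_P − z_E = -0.8571 − (-0.9321) = 0.0750.
E = 0.0750 / √2 = 0.0750 / 1.41421 = 0.0530 ≈ 0.05.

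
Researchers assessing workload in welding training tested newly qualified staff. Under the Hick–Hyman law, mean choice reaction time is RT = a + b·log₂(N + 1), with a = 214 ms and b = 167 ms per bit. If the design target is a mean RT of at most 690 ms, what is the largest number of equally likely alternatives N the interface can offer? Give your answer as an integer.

Set 214 + 167·log₂(N + 1) ≤ 690.
log₂(N + 1) ≤ (690 − 214) / 167 = 2.8503.
N + 1 ≤ 2^2.8503 = 7.2115.
N ≤ 6.2115, so the largest integer N is 6.

6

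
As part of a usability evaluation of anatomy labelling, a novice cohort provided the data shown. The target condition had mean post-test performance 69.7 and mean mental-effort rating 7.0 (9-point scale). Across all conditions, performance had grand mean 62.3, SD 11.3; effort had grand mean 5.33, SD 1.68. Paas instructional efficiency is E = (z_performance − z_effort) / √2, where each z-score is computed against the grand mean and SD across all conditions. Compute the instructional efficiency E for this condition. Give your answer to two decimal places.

z_performance = (69.7 − 62.3) / 11.3 = 7.4000 / 11.3 = 0.6549.
z_effort = (7.0 − 5.33) / 1.68 = 1.6700 / 1.68 = 0.9940.
z_P − z_E = 0.6549 − 0.9940 = -0.3391.
E = -0.3391 / √2 = -0.3391 / 1.41421 = -0.2398 ≈ -0.24.

-0.24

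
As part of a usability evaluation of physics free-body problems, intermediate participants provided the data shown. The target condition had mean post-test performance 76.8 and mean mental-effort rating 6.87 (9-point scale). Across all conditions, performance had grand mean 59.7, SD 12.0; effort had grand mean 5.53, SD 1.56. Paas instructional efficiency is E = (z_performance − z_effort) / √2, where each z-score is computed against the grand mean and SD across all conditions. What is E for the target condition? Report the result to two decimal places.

z_performance = (76.8 − 59.7) / 12.0 = 17.1000 / 12.0 = 1.4250.
z_effort = (6.87 − 5.53) / 1.56 = 1.3400 / 1.56 = 0.8590.
z_P − z_E = 1.4250 − 0.8590 = 0.5660.
E = 0.5660 / √2 = 0.5660 / 1.41421 = 0.4002 ≈ 0.40.

0.40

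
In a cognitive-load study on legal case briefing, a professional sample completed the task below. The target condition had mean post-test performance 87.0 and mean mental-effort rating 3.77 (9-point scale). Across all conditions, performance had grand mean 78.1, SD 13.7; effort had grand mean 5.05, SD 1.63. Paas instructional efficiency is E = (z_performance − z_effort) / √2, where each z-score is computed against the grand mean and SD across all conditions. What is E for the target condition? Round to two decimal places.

z_performance = (87.0 − 78.1) / 13.7 = 8.9000 / 13.7 = 0.6496.
z_effort = (3.77 − 5.05) / 1.63 = -1.2800 / 1.63 = -0.7853.
z_P − z_E = 0.6496 − (-0.7853) = 1.4349.
E = 1.4349 / √2 = 1.4349 / 1.41421 = 1.0146 ≈ 1.01.

1.01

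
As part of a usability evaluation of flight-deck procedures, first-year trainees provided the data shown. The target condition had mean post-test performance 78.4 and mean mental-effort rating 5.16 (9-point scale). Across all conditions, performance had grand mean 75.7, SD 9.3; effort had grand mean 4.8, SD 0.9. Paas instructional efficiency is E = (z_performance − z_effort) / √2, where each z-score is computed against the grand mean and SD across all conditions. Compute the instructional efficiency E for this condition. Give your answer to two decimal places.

-0.08

z_performance = (78.4 − 75.7) / 9.3 = 2.7000 / 9.3 = 0.2903.
z_effort = (5.16 − 4.8) / 0.9 = 0.3600 / 0.9 = 0.4000.
z_P − z_E = 0.2903 − 0.4000 = -0.1097.
E = -0.1097 / √2 = -0.1097 / 1.41421 = -0.0776 ≈ -0.08.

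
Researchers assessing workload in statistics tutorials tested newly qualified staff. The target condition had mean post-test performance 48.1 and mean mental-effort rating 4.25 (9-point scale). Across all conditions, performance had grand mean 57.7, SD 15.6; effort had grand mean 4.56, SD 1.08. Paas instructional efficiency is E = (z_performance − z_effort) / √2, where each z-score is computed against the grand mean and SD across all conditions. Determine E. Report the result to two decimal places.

z_performance = (48.1 − 57.7) / 15.6 = -9.6000 / 15.6 = -0.6154.
z_effort = (4.25 − 4.56) / 1.08 = -0.3100 / 1.08 = -0.2870.
z_P − z_E = -0.6154 − (-0.2870) = -0.3284.
E = -0.3284 / √2 = -0.3284 / 1.41421 = -0.2322 ≈ -0.23.

-0.23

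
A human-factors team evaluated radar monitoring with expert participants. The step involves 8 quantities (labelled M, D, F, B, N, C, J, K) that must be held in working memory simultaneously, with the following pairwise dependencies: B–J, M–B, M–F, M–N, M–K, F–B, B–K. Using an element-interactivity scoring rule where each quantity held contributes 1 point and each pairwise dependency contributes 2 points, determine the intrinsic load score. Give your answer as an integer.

22

Count of quantities held simultaneously: 8.
Count of pairwise dependencies listed: 7.
Element contribution: 8 × 1 = 8.
Interaction contribution: 7 × 2 = 14.
Intrinsic load = 8 + 14 = 22.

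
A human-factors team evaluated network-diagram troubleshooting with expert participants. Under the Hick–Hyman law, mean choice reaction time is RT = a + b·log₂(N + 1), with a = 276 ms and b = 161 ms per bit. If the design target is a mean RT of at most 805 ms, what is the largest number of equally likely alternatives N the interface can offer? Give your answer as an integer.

Set 276 + 161·log₂(N + 1) ≤ 805.
log₂(N + 1) ≤ (805 − 276) / 161 = 3.2857.
N + 1 ≤ 2^3.2857 = 9.7520.
N ≤ 8.7520, so the largest integer N is 8.

8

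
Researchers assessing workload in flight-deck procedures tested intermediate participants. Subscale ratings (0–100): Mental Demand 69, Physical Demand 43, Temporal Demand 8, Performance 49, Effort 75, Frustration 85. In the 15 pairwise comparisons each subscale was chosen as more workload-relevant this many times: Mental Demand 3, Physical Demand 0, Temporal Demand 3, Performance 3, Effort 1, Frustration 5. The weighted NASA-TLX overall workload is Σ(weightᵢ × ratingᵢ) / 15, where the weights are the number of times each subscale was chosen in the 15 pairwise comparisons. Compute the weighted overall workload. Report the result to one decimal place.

58.5

The tallies are the weights (they sum to 15).
Weighted sum = 3·69 + 0·43 + 3·8 + 3·49 + 1·75 + 5·85
            = 207 + 0 + 24 + 147 + 75 + 425 = 878.
Overall workload = 878 / 15 = 58.5333 ≈ 58.5.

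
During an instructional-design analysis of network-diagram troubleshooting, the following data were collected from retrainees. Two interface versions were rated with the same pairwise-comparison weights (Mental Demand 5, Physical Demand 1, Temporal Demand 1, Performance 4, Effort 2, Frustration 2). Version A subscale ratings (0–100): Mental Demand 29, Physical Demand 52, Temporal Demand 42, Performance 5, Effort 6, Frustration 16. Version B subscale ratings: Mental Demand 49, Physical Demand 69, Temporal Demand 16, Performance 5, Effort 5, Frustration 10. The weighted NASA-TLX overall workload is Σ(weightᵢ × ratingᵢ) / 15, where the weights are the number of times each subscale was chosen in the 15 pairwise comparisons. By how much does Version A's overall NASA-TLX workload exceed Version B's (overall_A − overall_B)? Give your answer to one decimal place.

-5.1

Version A weighted sum = 5·29 + 1·52 + 1·42 + 4·5 + 2·6 + 2·16 = 145 + 52 + 42 + 20 + 12 + 32 = 303; overall_A = 303/15 = 20.2000.
Version B weighted sum = 5·49 + 1·69 + 1·16 + 4·5 + 2·5 + 2·10 = 245 + 69 + 16 + 20 + 10 + 20 = 380; overall_B = 380/15 = 25.3333.
Difference = 20.2000 − 25.3333 = -5.1333 ≈ -5.1.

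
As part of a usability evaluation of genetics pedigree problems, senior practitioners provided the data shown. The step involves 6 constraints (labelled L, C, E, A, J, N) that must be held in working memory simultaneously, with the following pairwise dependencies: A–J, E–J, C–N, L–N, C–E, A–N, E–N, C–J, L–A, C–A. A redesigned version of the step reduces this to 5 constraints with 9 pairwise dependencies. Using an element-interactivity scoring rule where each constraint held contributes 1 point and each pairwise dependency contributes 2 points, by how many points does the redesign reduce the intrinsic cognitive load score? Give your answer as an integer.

Original: 6 × 1 + 10 × 2 = 6 + 20 = 26.
Redesigned: 5 × 1 + 9 × 2 = 5 + 18 = 23.
Reduction = 26 − 23 = 3.

3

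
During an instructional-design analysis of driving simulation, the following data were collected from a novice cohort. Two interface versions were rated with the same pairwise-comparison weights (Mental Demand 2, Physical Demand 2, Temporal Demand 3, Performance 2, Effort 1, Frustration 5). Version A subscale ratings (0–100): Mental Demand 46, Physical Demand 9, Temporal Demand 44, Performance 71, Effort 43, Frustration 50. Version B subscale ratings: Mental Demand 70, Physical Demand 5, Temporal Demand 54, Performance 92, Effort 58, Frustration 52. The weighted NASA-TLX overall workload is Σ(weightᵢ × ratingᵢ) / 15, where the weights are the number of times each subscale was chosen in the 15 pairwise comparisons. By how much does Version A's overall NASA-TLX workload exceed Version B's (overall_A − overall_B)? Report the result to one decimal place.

Version A weighted sum = 2·46 + 2·9 + 3·44 + 2·71 + 1·43 + 5·50 = 92 + 18 + 132 + 142 + 43 + 250 = 677; overall_A = 677/15 = 45.1333.
Version B weighted sum = 2·70 + 2·5 + 3·54 + 2·92 + 1·58 + 5·52 = 140 + 10 + 162 + 184 + 58 + 260 = 814; overall_B = 814/15 = 54.2667.
Difference = 45.1333 − 54.2667 = -9.1334 ≈ -9.1.

-9.1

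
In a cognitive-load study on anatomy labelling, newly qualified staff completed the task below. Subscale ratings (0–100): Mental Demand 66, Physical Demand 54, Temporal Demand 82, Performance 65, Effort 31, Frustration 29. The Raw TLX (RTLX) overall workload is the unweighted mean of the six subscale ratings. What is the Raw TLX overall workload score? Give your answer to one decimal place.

54.5

Sum of ratings = 66 + 54 + 82 + 65 + 31 + 29 = 327.
RTLX = 327 / 6 = 54.5000 ≈ 54.5.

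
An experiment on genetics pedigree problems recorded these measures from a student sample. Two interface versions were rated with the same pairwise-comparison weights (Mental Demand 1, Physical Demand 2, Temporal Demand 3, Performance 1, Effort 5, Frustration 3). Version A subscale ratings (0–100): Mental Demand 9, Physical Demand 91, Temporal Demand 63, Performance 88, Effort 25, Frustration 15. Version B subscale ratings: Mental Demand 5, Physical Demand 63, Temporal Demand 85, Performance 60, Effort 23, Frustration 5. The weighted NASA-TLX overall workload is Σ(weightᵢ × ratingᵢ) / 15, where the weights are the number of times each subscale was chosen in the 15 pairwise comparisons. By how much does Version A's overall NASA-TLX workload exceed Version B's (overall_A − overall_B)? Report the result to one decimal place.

4.1

Version A weighted sum = 1·9 + 2·91 + 3·63 + 1·88 + 5·25 + 3·15 = 9 + 182 + 189 + 88 + 125 + 45 = 638; overall_A = 638/15 = 42.5333.
Version B weighted sum = 1·5 + 2·63 + 3·85 + 1·60 + 5·23 + 3·5 = 5 + 126 + 255 + 60 + 115 + 15 = 576; overall_B = 576/15 = 38.4000.
Difference = 42.5333 − 38.4000 = 4.1333 ≈ 4.1.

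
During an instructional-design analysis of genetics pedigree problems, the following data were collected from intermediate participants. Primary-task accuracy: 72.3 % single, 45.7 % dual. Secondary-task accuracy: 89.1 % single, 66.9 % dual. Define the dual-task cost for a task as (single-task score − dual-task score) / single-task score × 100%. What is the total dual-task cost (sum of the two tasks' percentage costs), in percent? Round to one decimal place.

Primary cost = (72.3 − 45.7) / 72.3 × 100% = 36.7911%.
Secondary cost = (89.1 − 66.9) / 89.1 × 100% = 24.9158%.
Total = 36.7911% + 24.9158% = 61.7069% ≈ 61.7%.

61.7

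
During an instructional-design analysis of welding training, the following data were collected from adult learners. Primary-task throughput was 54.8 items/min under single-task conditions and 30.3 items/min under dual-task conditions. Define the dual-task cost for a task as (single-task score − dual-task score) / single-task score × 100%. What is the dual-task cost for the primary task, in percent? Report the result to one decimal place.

44.7

Cost = (54.8 − 30.3) / 54.8 × 100%
     = 24.5000 / 54.8 × 100% = 44.7080%.
≈ 44.7%.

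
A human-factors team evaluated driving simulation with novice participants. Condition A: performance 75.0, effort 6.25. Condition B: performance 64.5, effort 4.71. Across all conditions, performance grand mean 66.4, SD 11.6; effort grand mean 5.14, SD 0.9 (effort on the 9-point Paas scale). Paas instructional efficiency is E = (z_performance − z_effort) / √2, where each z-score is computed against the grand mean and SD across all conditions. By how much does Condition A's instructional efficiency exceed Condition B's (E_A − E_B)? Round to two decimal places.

Condition A: z_P = (75.0 − 66.4)/11.6 = 0.7414; z_E = (6.25 − 5.14)/0.9 = 1.2333; E_A = (0.7414 − 1.2333)/√2 = -0.3478.
Condition B: z_P = (64.5 − 66.4)/11.6 = -0.1638; z_E = (4.71 − 5.14)/0.9 = -0.4778; E_B = (-0.1638 − (-0.4778))/√2 = 0.2220.
E_A − E_B = -0.3478 − 0.2220 = -0.5698 ≈ -0.57.

-0.57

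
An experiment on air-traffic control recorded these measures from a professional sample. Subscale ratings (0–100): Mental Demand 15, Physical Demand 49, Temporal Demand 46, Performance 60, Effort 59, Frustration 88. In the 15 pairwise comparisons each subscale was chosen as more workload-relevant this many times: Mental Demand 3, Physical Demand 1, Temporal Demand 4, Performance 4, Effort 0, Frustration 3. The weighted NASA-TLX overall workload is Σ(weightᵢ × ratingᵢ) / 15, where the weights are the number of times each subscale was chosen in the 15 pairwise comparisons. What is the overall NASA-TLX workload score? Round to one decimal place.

The tallies are the weights (they sum to 15).
Weighted sum = 3·15 + 1·49 + 4·46 + 4·60 + 0·59 + 3·88
            = 45 + 49 + 184 + 240 + 0 + 264 = 782.
Overall workload = 782 / 15 = 52.1333 ≈ 52.1.

52.1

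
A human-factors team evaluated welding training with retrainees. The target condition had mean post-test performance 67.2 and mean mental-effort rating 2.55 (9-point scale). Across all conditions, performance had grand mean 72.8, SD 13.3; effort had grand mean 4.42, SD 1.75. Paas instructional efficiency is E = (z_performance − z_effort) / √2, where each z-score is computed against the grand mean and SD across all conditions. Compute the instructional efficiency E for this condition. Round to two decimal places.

0.46

z_performance = (67.2 − 72.8) / 13.3 = -5.6000 / 13.3 = -0.4211.
z_effort = (2.55 − 4.42) / 1.75 = -1.8700 / 1.75 = -1.0686.
z_P − z_E = -0.4211 − (-1.0686) = 0.6475.
E = 0.6475 / √2 = 0.6475 / 1.41421 = 0.4579 ≈ 0.46.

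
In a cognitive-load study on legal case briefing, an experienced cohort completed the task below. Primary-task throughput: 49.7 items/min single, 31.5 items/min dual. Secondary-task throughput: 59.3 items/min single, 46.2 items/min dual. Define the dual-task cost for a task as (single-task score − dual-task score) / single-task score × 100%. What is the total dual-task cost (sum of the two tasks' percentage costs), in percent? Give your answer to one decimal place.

Primary cost = (49.7 − 31.5) / 49.7 × 100% = 36.6197%.
Secondary cost = (59.3 − 46.2) / 59.3 × 100% = 22.0911%.
Total = 36.6197% + 22.0911% = 58.7108% ≈ 58.7%.

58.7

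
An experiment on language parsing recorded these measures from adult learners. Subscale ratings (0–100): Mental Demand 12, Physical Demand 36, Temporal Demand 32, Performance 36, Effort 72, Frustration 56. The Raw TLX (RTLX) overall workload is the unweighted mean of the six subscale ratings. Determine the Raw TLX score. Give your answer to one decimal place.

Sum of ratings = 12 + 36 + 32 + 36 + 72 + 56 = 244.
RTLX = 244 / 6 = 40.6667 ≈ 40.7.

40.7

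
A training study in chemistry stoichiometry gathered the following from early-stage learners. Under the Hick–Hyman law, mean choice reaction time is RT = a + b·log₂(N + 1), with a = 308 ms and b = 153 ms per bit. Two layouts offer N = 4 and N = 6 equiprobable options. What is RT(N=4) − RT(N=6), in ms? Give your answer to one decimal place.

-74.3

RT(4) = 308 + 153·log₂(5) = 308 + 153·2.3219 = 663.2507 ms.
RT(6) = 308 + 153·log₂(7) = 308 + 153·2.8074 = 737.5322 ms.
Difference = 663.2507 − 737.5322 = -74.2815 ≈ -74.3 ms.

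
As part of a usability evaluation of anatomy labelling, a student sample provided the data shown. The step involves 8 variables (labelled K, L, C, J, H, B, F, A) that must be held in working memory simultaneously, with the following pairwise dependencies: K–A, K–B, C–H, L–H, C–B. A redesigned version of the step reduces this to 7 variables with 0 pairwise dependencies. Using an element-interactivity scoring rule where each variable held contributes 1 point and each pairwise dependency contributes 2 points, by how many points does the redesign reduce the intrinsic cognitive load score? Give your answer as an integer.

Original: 8 × 1 + 5 × 2 = 8 + 10 = 18.
Redesigned: 7 × 1 + 0 × 2 = 7 + 0 = 7.
Reduction = 18 − 7 = 11.

11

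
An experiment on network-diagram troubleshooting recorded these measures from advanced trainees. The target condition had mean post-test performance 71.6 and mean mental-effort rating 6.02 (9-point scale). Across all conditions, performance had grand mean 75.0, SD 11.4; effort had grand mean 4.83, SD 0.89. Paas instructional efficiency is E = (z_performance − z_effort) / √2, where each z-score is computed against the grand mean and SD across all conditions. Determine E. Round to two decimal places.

-1.16

z_performance = (71.6 − 75.0) / 11.4 = -3.4000 / 11.4 = -0.2982.
z_effort = (6.02 − 4.83) / 0.89 = 1.1900 / 0.89 = 1.3371.
z_P − z_E = -0.2982 − 1.3371 = -1.6353.
E = -1.6353 / √2 = -1.6353 / 1.41421 = -1.1563 ≈ -1.16.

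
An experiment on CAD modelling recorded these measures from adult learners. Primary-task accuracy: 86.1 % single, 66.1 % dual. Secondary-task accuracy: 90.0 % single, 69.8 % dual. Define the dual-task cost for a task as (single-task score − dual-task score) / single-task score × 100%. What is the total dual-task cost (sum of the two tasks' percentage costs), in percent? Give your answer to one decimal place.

Primary cost = (86.1 − 66.1) / 86.1 × 100% = 23.2288%.
Secondary cost = (90.0 − 69.8) / 90.0 × 100% = 22.4444%.
Total = 23.2288% + 22.4444% = 45.6732% ≈ 45.7%.

45.7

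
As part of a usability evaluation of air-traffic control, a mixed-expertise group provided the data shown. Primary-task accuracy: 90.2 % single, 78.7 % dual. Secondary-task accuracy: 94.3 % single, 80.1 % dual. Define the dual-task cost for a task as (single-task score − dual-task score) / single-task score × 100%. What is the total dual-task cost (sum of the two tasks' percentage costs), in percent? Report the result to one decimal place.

27.8

Primary cost = (90.2 − 78.7) / 90.2 × 100% = 12.7494%.
Secondary cost = (94.3 − 80.1) / 94.3 × 100% = 15.0583%.
Total = 12.7494% + 15.0583% = 27.8077% ≈ 27.8%.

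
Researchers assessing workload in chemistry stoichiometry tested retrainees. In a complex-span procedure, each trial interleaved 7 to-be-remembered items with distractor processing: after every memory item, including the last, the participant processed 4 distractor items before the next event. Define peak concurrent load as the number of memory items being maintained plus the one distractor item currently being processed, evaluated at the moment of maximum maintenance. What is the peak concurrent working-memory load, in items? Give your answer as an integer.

Maintenance is greatest during the distractor(s) after memory item 7: all 7 memory items are being held.
One distractor item is concurrently being processed.
Peak concurrent load = 7 + 1 = 8 items.

8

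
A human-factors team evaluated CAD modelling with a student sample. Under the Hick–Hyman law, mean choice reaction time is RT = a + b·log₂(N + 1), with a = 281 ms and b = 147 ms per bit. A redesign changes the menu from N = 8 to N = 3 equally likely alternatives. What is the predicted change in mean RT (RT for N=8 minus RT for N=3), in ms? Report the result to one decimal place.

RT(8) = 281 + 147·log₂(9) = 281 + 147·3.1699 = 746.9753 ms.
RT(3) = 281 + 147·log₂(4) = 281 + 147·2.0000 = 575.0000 ms.
Difference = 746.9753 − 575.0000 = 171.9753 ≈ 172.0 ms.

172.0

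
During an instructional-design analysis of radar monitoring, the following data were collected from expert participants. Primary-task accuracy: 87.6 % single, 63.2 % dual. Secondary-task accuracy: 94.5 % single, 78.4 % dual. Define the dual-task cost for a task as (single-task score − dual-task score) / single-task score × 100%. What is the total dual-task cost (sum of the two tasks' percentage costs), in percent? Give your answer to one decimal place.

Primary cost = (87.6 − 63.2) / 87.6 × 100% = 27.8539%.
Secondary cost = (94.5 − 78.4) / 94.5 × 100% = 17.0370%.
Total = 27.8539% + 17.0370% = 44.8909% ≈ 44.9%.

44.9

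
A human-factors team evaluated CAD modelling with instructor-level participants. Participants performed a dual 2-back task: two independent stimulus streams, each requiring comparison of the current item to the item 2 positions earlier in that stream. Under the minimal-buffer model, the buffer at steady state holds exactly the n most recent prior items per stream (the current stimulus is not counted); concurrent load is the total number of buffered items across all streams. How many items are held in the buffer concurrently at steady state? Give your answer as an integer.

Each stream's buffer holds its 2 most recent prior items.
Two independent streams: 2 × 2 = 4 buffered items at steady state.

4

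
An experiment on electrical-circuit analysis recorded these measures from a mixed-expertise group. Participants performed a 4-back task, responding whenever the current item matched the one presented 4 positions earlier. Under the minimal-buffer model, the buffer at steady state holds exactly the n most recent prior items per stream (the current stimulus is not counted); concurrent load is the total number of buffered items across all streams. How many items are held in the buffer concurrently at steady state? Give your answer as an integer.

4

The buffer holds the 4 most recent prior items.
Steady-state concurrent load = 4 items.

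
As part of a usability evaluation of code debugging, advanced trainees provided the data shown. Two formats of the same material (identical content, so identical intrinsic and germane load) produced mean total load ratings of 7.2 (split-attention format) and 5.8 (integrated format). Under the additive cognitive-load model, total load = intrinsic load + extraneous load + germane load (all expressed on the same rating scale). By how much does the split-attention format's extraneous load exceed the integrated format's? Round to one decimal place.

1.4

Intrinsic and germane load are equal across formats, so the difference in total load equals the difference in extraneous load.
Extraneous-load difference = 7.2 − 5.8 = 1.4.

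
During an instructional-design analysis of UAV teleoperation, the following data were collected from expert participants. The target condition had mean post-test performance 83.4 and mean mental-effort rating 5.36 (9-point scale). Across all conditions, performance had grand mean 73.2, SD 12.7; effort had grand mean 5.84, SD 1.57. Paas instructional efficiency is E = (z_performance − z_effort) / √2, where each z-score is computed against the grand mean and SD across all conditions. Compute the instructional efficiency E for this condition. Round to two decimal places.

0.78

z_performance = (83.4 − 73.2) / 12.7 = 10.2000 / 12.7 = 0.8031.
z_effort = (5.36 − 5.84) / 1.57 = -0.4800 / 1.57 = -0.3057.
z_P − z_E = 0.8031 − (-0.3057) = 1.1088.
E = 1.1088 / √2 = 1.1088 / 1.41421 = 0.7840 ≈ 0.78.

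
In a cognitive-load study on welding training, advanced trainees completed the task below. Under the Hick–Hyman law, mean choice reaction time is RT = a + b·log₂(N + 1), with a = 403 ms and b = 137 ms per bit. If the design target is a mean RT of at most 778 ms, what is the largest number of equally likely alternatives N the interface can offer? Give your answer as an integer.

5

Set 403 + 137·log₂(N + 1) ≤ 778.
log₂(N + 1) ≤ (778 − 403) / 137 = 2.7372.
N + 1 ≤ 2^2.7372 = 6.6677.
N ≤ 5.6677, so the largest integer N is 5.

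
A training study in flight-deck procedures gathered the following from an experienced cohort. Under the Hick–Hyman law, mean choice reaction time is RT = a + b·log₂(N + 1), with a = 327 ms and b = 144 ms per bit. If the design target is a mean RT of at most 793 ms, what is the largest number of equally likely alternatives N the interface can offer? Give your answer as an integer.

Set 327 + 144·log₂(N + 1) ≤ 793.
log₂(N + 1) ≤ (793 − 327) / 144 = 3.2361.
N + 1 ≤ 2^3.2361 = 9.4224.
N ≤ 8.4224, so the largest integer N is 8.

8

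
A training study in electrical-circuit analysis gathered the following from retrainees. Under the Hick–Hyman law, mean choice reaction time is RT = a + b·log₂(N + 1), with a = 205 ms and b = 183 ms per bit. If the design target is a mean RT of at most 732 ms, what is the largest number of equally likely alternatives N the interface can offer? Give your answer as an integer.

Set 205 + 183·log₂(N + 1) ≤ 732.
log₂(N + 1) ≤ (732 − 205) / 183 = 2.8798.
N + 1 ≤ 2^2.8798 = 7.3605.
N ≤ 6.3605, so the largest integer N is 6.

6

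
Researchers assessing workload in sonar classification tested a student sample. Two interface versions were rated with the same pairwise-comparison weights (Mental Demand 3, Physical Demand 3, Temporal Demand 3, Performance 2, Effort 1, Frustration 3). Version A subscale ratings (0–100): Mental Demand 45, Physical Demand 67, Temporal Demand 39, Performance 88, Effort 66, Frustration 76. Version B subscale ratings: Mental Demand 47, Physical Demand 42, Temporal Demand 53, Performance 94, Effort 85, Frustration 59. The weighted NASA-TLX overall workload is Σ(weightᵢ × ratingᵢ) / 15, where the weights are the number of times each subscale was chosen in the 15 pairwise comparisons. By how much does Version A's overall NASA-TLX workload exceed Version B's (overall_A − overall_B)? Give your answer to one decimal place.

Version A weighted sum = 3·45 + 3·67 + 3·39 + 2·88 + 1·66 + 3·76 = 135 + 201 + 117 + 176 + 66 + 228 = 923; overall_A = 923/15 = 61.5333.
Version B weighted sum = 3·47 + 3·42 + 3·53 + 2·94 + 1·85 + 3·59 = 141 + 126 + 159 + 188 + 85 + 177 = 876; overall_B = 876/15 = 58.4000.
Difference = 61.5333 − 58.4000 = 3.1333 ≈ 3.1.

3.1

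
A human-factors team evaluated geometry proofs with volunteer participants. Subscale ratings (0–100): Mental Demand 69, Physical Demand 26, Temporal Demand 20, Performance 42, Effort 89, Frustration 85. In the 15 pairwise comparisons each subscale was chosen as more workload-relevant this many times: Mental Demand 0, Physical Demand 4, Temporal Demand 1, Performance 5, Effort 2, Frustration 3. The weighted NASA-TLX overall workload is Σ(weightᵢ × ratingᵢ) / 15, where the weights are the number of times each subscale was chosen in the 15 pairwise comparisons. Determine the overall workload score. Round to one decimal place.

51.1

The tallies are the weights (they sum to 15).
Weighted sum = 0·69 + 4·26 + 1·20 + 5·42 + 2·89 + 3·85
            = 0 + 104 + 20 + 210 + 178 + 255 = 767.
Overall workload = 767 / 15 = 51.1333 ≈ 51.1.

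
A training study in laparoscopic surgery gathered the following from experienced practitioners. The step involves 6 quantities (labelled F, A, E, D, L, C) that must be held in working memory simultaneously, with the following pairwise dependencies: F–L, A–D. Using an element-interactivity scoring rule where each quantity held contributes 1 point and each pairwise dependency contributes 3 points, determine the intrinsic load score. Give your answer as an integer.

12

Count of quantities held simultaneously: 6.
Count of pairwise dependencies listed: 2.
Element contribution: 6 × 1 = 6.
Interaction contribution: 2 × 3 = 6.
Intrinsic load = 6 + 6 = 12.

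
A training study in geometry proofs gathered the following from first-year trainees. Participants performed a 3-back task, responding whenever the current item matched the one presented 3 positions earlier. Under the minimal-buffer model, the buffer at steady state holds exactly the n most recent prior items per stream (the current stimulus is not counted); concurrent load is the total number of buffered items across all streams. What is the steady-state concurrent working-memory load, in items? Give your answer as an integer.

3

The buffer holds the 3 most recent prior items.
Steady-state concurrent load = 3 items.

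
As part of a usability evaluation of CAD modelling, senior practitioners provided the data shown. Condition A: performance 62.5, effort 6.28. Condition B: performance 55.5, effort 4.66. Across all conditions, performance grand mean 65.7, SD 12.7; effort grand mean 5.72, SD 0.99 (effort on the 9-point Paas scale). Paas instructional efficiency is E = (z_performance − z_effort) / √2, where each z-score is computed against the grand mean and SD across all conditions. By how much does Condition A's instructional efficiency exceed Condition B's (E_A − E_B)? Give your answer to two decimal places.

-0.77

Condition A: z_P = (62.5 − 65.7)/12.7 = -0.2520; z_E = (6.28 − 5.72)/0.99 = 0.5657; E_A = (-0.2520 − 0.5657)/√2 = -0.5782.
Condition B: z_P = (55.5 − 65.7)/12.7 = -0.8031; z_E = (4.66 − 5.72)/0.99 = -1.0707; E_B = (-0.8031 − (-1.0707))/√2 = 0.1892.
E_A − E_B = -0.5782 − 0.1892 = -0.7674 ≈ -0.77.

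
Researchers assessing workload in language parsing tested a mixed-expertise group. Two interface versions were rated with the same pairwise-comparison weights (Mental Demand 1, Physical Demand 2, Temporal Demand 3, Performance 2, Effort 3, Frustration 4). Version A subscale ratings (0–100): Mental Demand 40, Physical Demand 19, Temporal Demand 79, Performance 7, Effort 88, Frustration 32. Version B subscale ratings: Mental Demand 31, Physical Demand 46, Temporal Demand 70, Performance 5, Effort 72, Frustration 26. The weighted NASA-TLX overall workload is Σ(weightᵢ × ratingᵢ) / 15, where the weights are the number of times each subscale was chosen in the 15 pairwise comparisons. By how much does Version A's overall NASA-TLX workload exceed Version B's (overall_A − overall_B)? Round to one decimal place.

Version A weighted sum = 1·40 + 2·19 + 3·79 + 2·7 + 3·88 + 4·32 = 40 + 38 + 237 + 14 + 264 + 128 = 721; overall_A = 721/15 = 48.0667.
Version B weighted sum = 1·31 + 2·46 + 3·70 + 2·5 + 3·72 + 4·26 = 31 + 92 + 210 + 10 + 216 + 104 = 663; overall_B = 663/15 = 44.2000.
Difference = 48.0667 − 44.2000 = 3.8667 ≈ 3.9.

3.9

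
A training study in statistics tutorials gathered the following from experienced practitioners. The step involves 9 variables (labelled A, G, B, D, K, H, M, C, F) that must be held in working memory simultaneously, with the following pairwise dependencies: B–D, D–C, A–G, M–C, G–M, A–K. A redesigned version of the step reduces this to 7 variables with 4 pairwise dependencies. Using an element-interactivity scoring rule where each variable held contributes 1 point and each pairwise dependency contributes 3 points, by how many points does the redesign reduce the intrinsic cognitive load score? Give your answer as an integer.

Original: 9 × 1 + 6 × 3 = 9 + 18 = 27.
Redesigned: 7 × 1 + 4 × 3 = 7 + 12 = 19.
Reduction = 27 − 19 = 8.

8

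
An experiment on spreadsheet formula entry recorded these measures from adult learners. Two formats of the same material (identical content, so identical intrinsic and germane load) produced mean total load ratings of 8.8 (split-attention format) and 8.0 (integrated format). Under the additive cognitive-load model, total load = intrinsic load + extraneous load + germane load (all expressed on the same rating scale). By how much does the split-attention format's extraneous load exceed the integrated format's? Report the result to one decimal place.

Intrinsic and germane load are equal across formats, so the difference in total load equals the difference in extraneous load.
Extraneous-load difference = 8.8 − 8.0 = 0.8.

0.8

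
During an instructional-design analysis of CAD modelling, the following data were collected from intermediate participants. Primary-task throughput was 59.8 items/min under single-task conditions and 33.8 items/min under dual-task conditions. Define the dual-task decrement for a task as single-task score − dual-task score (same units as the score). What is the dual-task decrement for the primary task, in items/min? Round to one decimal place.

26.0

Decrement = 59.8 − 33.8 = 26.0000 items/min ≈ 26.0 items/min.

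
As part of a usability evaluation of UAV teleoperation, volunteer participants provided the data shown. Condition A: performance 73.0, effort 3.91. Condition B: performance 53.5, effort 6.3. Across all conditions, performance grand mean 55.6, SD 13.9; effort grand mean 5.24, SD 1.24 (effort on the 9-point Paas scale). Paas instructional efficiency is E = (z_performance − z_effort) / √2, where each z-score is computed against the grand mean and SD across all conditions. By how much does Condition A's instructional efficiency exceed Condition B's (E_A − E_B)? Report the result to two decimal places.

Condition A: z_P = (73.0 − 55.6)/13.9 = 1.2518; z_E = (3.91 − 5.24)/1.24 = -1.0726; E_A = (1.2518 − (-1.0726))/√2 = 1.6436.
Condition B: z_P = (53.5 − 55.6)/13.9 = -0.1511; z_E = (6.3 − 5.24)/1.24 = 0.8548; E_B = (-0.1511 − 0.8548)/√2 = -0.7113.
E_A − E_B = 1.6436 − (-0.7113) = 2.3549 ≈ 2.35.

2.35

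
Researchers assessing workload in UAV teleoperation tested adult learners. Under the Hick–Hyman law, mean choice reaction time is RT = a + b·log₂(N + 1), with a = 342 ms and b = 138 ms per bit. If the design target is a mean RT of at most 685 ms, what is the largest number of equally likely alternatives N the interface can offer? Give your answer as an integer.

Set 342 + 138·log₂(N + 1) ≤ 685.
log₂(N + 1) ≤ (685 − 342) / 138 = 2.4855.
N + 1 ≤ 2^2.4855 = 5.6003.
N ≤ 4.6003, so the largest integer N is 4.

4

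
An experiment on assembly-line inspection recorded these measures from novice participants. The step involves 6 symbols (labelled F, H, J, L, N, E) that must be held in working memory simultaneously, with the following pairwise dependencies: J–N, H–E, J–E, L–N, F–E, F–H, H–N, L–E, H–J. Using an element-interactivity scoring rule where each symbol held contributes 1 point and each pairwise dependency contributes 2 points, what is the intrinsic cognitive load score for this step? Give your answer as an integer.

24

Count of symbols held simultaneously: 6.
Count of pairwise dependencies listed: 9.
Element contribution: 6 × 1 = 6.
Interaction contribution: 9 × 2 = 18.
Intrinsic load = 6 + 18 = 24.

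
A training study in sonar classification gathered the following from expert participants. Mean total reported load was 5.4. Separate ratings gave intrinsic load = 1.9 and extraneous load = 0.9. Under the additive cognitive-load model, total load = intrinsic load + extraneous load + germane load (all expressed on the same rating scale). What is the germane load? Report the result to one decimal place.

2.6

germane load = total − intrinsic − extraneous
             = 5.4 − 1.9 − 0.9 = 2.6.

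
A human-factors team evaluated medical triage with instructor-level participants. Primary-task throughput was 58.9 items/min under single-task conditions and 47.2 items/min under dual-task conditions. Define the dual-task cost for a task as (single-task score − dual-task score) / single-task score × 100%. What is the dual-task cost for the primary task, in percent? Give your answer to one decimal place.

Cost = (58.9 − 47.2) / 58.9 × 100%
     = 11.7000 / 58.9 × 100% = 19.8642%.
≈ 19.9%.

19.9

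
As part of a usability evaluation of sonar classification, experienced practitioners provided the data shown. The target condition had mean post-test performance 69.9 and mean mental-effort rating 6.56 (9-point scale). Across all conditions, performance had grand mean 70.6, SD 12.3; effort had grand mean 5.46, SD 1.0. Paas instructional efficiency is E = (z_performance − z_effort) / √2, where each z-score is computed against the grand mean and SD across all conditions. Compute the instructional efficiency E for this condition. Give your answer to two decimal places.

z_performance = (69.9 − 70.6) / 12.3 = -0.7000 / 12.3 = -0.0569.
z_effort = (6.56 − 5.46) / 1.0 = 1.1000 / 1.0 = 1.1000.
z_P − z_E = -0.0569 − 1.1000 = -1.1569.
E = -1.1569 / √2 = -1.1569 / 1.41421 = -0.8181 ≈ -0.82.

-0.82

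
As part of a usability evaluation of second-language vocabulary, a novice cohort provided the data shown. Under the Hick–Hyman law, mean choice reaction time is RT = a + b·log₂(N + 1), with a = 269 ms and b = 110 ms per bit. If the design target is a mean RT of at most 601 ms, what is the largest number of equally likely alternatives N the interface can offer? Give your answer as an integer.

Set 269 + 110·log₂(N + 1) ≤ 601.
log₂(N + 1) ≤ (601 − 269) / 110 = 3.0182.
N + 1 ≤ 2^3.0182 = 8.1016.
N ≤ 7.1016, so the largest integer N is 7.

7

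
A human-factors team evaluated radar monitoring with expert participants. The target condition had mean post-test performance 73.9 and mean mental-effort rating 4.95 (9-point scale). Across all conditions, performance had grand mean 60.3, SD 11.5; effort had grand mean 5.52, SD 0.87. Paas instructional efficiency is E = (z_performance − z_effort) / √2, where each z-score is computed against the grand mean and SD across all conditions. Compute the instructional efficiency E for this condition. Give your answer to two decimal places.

z_performance = (73.9 − 60.3) / 11.5 = 13.6000 / 11.5 = 1.1826.
z_effort = (4.95 − 5.52) / 0.87 = -0.5700 / 0.87 = -0.6552.
z_P − z_E = 1.1826 − (-0.6552) = 1.8378.
E = 1.8378 / √2 = 1.8378 / 1.41421 = 1.2995 ≈ 1.30.

1.30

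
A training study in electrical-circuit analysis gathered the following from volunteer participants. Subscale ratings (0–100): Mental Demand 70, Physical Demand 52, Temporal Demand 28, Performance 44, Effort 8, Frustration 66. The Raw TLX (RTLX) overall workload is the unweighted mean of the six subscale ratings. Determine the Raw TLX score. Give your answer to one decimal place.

44.7

Sum of ratings = 70 + 52 + 28 + 44 + 8 + 66 = 268.
RTLX = 268 / 6 = 44.6667 ≈ 44.7.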